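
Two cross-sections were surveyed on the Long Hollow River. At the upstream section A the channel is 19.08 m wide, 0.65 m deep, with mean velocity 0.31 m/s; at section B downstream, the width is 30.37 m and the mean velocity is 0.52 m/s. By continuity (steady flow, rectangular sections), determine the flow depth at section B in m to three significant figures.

Q = A₁V₁ = (19.08×0.65) × 0.31 = 3.845 m³/s
d₂ = Q/(b₂ V₂) = 3.845/(30.37×0.52) = 0.2434 m

0.243 m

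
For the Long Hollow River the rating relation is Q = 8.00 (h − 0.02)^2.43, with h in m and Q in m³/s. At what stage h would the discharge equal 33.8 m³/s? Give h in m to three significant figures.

1.83 m

h − h₀ = (Q/C)^(1/b) = (33.8/8.00)^(1/2.43) = 1.809 m
h = 0.02 + 1.809 = 1.829 m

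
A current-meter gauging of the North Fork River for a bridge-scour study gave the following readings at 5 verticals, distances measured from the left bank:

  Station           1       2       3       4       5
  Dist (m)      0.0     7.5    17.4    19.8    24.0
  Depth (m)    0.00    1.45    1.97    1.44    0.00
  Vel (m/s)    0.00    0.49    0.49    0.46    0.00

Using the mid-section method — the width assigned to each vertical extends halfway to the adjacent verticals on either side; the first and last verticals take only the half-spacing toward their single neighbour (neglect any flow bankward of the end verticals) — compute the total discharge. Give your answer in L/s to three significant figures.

14300 L/s

w_2 = (17.4 − 0.0)/2 = 8.7 m; q_2 = 0.49 × 1.45 × 8.7 = 6.181 m³/s
w_3 = (19.8 − 7.5)/2 = 6.15 m; q_3 = 0.49 × 1.97 × 6.15 = 5.937 m³/s
w_4 = (24.0 − 17.4)/2 = 3.3 m; q_4 = 0.46 × 1.44 × 3.3 = 2.186 m³/s
Stations 1, 5 contribute zero (depth or velocity is 0).
Q = Σ qᵢ = 14.30 m³/s
= 14.30 × 1000 = 14300 L/s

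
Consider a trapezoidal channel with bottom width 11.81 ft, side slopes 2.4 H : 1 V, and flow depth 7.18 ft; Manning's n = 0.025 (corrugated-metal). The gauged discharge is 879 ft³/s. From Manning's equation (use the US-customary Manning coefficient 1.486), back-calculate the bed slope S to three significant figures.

0.000732

A = (b + z·y)·y = (11.81 + 2.4×7.18)×7.18 = 208.5 ft²
P = b + 2y√(1+z²) = 11.81 + 2×7.18×√(1+2.4²) = 49.15 ft
R = A/P = 208.5/49.15 = 4.243 ft
S = (Q·n / (1.486·A·R^(2/3)))² = (879×0.025 / (1.486×208.5×2.621))² = 0.0007322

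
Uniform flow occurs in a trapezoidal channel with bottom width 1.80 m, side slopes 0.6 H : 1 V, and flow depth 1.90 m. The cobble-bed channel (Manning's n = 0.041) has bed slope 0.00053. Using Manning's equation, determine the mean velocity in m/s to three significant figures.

0.522 m/s

A = (b + z·y)·y = (1.80 + 0.6×1.90)×1.90 = 5.586 m²
P = b + 2y√(1+z²) = 1.80 + 2×1.90×√(1+0.6²) = 6.232 m
R = A/P = 5.586/6.232 = 0.8964 m
Q = (1/n)·A·R^(2/3)·S^(1/2) = (1/0.041) × 5.586 × 0.8964^(2/3) × 0.00053^(1/2) = 2.916 m³/s
V = Q/A = 2.916/5.586 = 0.5220 m/s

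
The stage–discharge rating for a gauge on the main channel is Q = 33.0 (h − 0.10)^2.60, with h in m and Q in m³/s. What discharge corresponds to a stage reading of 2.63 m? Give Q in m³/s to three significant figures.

Q = 33.0 × (2.63 − 0.10)^2.60 = 33.0 × 2.53^2.60 = 368.7 m³/s

369 m³/s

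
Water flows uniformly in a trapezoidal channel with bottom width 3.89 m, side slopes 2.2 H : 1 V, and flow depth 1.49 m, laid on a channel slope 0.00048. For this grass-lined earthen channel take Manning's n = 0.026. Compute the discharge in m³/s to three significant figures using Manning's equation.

8.78 m³/s

A = (b + z·y)·y = (3.89 + 2.2×1.49)×1.49 = 10.68 m²
P = b + 2y√(1+z²) = 3.89 + 2×1.49×√(1+2.2²) = 11.09 m
R = A/P = 10.68/11.09 = 0.9629 m
Q = (1/n)·A·R^(2/3)·S^(1/2) = (1/0.026) × 10.68 × 0.9629^(2/3) × 0.00048^(1/2) = 8.776 m³/s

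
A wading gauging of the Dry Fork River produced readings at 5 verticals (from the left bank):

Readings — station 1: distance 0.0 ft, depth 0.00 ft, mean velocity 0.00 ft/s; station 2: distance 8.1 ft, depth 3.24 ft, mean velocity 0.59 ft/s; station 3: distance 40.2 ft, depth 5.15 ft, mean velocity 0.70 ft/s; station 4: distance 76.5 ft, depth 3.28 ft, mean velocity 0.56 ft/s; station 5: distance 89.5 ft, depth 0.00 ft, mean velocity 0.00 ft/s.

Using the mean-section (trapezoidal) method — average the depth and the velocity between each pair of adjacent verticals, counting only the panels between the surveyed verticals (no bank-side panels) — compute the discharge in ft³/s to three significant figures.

193 ft³/s

Panel 1-2: Δb = 8.1 ft, d̄ = (0.00+3.24)/2 = 1.62, v̄ = (0.00+0.59)/2 = 0.295 → q = 8.1×1.62×0.295 = 3.871 ft³/s
Panel 2-3: Δb = 32.1 ft, d̄ = (3.24+5.15)/2 = 4.195, v̄ = (0.59+0.70)/2 = 0.645 → q = 32.1×4.195×0.645 = 86.86 ft³/s
Panel 3-4: Δb = 36.3 ft, d̄ = (5.15+3.28)/2 = 4.215, v̄ = (0.70+0.56)/2 = 0.63 → q = 36.3×4.215×0.63 = 96.39 ft³/s
Panel 4-5: Δb = 13 ft, d̄ = (3.28+0.00)/2 = 1.64, v̄ = (0.56+0.00)/2 = 0.28 → q = 13×1.64×0.28 = 5.970 ft³/s
Q = Σ q = 193.1 ft³/s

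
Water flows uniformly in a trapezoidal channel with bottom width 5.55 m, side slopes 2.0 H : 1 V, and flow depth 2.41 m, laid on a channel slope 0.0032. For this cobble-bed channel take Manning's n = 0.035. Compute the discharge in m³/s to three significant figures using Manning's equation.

A = (b + z·y)·y = (5.55 + 2.0×2.41)×2.41 = 24.99 m²
P = b + 2y√(1+z²) = 5.55 + 2×2.41×√(1+2.0²) = 16.33 m
R = A/P = 24.99/16.33 = 1.531 m
Q = (1/n)·A·R^(2/3)·S^(1/2) = (1/0.035) × 24.99 × 1.531^(2/3) × 0.0032^(1/2) = 53.65 m³/s

53.6 m³/s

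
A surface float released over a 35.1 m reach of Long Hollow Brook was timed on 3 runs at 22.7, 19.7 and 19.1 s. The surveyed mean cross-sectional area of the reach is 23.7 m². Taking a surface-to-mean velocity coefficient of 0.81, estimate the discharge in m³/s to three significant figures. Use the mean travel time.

32.9 m³/s

t̄ = (22.7 + 19.7 + 19.1) / 3 = 20.5 s
v_surface = L / t̄ = 35.1 / 20.5 = 1.712 m/s
v_mean = 0.81 × 1.712 = 1.387 m/s
Q = A × v_mean = 23.7 × 1.387 = 32.87 m³/s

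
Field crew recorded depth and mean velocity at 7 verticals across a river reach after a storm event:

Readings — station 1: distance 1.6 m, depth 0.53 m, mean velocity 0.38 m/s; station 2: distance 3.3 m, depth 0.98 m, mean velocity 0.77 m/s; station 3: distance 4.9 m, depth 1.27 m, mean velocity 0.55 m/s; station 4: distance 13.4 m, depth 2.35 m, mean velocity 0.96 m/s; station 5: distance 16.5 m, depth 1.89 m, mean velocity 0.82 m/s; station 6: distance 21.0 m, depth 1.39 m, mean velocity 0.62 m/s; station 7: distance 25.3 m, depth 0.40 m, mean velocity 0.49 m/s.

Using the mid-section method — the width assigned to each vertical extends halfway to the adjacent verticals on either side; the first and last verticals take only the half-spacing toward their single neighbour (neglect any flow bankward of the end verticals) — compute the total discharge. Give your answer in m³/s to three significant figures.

28.1 m³/s

w_1 = (3.3 − 1.6)/2 = 0.85 m; q_1 = 0.38 × 0.53 × 0.85 = 0.1712 m³/s
w_2 = (4.9 − 1.6)/2 = 1.65 m; q_2 = 0.77 × 0.98 × 1.65 = 1.245 m³/s
w_3 = (13.4 − 3.3)/2 = 5.05 m; q_3 = 0.55 × 1.27 × 5.05 = 3.527 m³/s
w_4 = (16.5 − 4.9)/2 = 5.8 m; q_4 = 0.96 × 2.35 × 5.8 = 13.08 m³/s
w_5 = (21.0 − 13.4)/2 = 3.8 m; q_5 = 0.82 × 1.89 × 3.8 = 5.889 m³/s
w_6 = (25.3 − 16.5)/2 = 4.4 m; q_6 = 0.62 × 1.39 × 4.4 = 3.792 m³/s
w_7 = (25.3 − 21.0)/2 = 2.15 m; q_7 = 0.49 × 0.40 × 2.15 = 0.4214 m³/s
Q = Σ qᵢ = 28.13 m³/s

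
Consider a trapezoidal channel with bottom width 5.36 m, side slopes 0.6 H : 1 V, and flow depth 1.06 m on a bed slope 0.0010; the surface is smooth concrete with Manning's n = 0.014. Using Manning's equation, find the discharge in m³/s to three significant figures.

A = (b + z·y)·y = (5.36 + 0.6×1.06)×1.06 = 6.356 m²
P = b + 2y√(1+z²) = 5.36 + 2×1.06×√(1+0.6²) = 7.832 m
R = A/P = 6.356/7.832 = 0.8115 m
Q = (1/n)·A·R^(2/3)·S^(1/2) = (1/0.014) × 6.356 × 0.8115^(2/3) × 0.0010^(1/2) = 12.49 m³/s

12.5 m³/s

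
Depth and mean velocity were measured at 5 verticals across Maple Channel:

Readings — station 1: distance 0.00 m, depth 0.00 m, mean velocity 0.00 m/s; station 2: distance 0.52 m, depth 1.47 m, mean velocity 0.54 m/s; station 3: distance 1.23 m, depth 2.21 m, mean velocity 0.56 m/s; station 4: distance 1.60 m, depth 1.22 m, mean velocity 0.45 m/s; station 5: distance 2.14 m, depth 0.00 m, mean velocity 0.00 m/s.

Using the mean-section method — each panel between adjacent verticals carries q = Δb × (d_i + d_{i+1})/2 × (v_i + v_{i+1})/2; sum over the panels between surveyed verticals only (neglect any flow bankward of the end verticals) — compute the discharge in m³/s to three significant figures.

Panel 1-2: Δb = 0.52 m, d̄ = (0.00+1.47)/2 = 0.735, v̄ = (0.00+0.54)/2 = 0.27 → q = 0.52×0.735×0.27 = 0.1032 m³/s
Panel 2-3: Δb = 0.71 m, d̄ = (1.47+2.21)/2 = 1.84, v̄ = (0.54+0.56)/2 = 0.55 → q = 0.71×1.84×0.55 = 0.7185 m³/s
Panel 3-4: Δb = 0.37 m, d̄ = (2.21+1.22)/2 = 1.715, v̄ = (0.56+0.45)/2 = 0.505 → q = 0.37×1.715×0.505 = 0.3204 m³/s
Panel 4-5: Δb = 0.54 m, d̄ = (1.22+0.00)/2 = 0.61, v̄ = (0.45+0.00)/2 = 0.225 → q = 0.54×0.61×0.225 = 0.07412 m³/s
Q = Σ q = 1.216 m³/s

1.22 m³/s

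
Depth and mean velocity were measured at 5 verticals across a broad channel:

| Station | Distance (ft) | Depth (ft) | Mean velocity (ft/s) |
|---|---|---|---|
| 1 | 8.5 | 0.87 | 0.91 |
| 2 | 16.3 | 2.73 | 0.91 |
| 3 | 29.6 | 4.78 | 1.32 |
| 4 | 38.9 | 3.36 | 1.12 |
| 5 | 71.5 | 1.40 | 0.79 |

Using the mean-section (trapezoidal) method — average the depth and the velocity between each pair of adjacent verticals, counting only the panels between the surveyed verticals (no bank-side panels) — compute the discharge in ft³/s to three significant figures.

189 ft³/s

Panel 1-2: Δb = 7.8 ft, d̄ = (0.87+2.73)/2 = 1.8, v̄ = (0.91+0.91)/2 = 0.91 → q = 7.8×1.8×0.91 = 12.78 ft³/s
Panel 2-3: Δb = 13.3 ft, d̄ = (2.73+4.78)/2 = 3.755, v̄ = (0.91+1.32)/2 = 1.115 → q = 13.3×3.755×1.115 = 55.68 ft³/s
Panel 3-4: Δb = 9.3 ft, d̄ = (4.78+3.36)/2 = 4.07, v̄ = (1.32+1.12)/2 = 1.22 → q = 9.3×4.07×1.22 = 46.18 ft³/s
Panel 4-5: Δb = 32.6 ft, d̄ = (3.36+1.40)/2 = 2.38, v̄ = (1.12+0.79)/2 = 0.955 → q = 32.6×2.38×0.955 = 74.10 ft³/s
Q = Σ q = 188.7 ft³/s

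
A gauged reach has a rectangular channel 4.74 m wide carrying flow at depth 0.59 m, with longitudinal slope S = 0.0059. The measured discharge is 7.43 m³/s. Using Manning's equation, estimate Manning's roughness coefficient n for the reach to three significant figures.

0.0175

A = b·y = 4.74 × 0.59 = 2.797 m²
P = b + 2y = 4.74 + 2×0.59 = 5.920 m
R = A/P = 2.797/5.920 = 0.4724 m
n = (1/Q)·A·R^(2/3)·S^(1/2) = (1/7.43) × 2.797 × 0.6066 × 0.07681 = 0.01754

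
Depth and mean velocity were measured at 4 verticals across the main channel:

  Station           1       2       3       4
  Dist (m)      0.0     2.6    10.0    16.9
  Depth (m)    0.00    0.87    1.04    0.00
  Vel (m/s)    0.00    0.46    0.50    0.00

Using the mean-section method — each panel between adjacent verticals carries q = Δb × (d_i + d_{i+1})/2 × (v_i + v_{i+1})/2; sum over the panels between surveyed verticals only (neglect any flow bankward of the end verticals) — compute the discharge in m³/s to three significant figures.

Panel 1-2: Δb = 2.6 m, d̄ = (0.00+0.87)/2 = 0.435, v̄ = (0.00+0.46)/2 = 0.23 → q = 2.6×0.435×0.23 = 0.2601 m³/s
Panel 2-3: Δb = 7.4 m, d̄ = (0.87+1.04)/2 = 0.955, v̄ = (0.46+0.50)/2 = 0.48 → q = 7.4×0.955×0.48 = 3.392 m³/s
Panel 3-4: Δb = 6.9 m, d̄ = (1.04+0.00)/2 = 0.52, v̄ = (0.50+0.00)/2 = 0.25 → q = 6.9×0.52×0.25 = 0.8970 m³/s
Q = Σ q = 4.549 m³/s

4.55 m³/s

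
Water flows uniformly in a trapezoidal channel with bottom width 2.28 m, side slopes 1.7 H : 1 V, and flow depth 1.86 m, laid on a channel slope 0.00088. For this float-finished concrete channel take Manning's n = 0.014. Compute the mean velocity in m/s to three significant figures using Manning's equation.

2.19 m/s

A = (b + z·y)·y = (2.28 + 1.7×1.86)×1.86 = 10.12 m²
P = b + 2y√(1+z²) = 2.28 + 2×1.86×√(1+1.7²) = 9.617 m
R = A/P = 10.12/9.617 = 1.053 m
Q = (1/n)·A·R^(2/3)·S^(1/2) = (1/0.014) × 10.12 × 1.053^(2/3) × 0.00088^(1/2) = 22.19 m³/s
V = Q/A = 22.19/10.12 = 2.192 m/s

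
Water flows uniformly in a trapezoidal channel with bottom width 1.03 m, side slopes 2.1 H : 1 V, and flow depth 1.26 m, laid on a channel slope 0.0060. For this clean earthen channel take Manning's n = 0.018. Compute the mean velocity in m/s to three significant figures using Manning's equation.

A = (b + z·y)·y = (1.03 + 2.1×1.26)×1.26 = 4.632 m²
P = b + 2y√(1+z²) = 1.03 + 2×1.26×√(1+2.1²) = 6.891 m
R = A/P = 4.632/6.891 = 0.6721 m
Q = (1/n)·A·R^(2/3)·S^(1/2) = (1/0.018) × 4.632 × 0.6721^(2/3) × 0.0060^(1/2) = 15.29 m³/s
V = Q/A = 15.29/4.632 = 3.302 m/s

3.30 m/s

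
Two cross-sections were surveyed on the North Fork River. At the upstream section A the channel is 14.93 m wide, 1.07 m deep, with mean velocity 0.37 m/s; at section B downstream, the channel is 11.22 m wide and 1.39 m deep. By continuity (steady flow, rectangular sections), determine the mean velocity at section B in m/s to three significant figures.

Q = A₁V₁ = (14.93×1.07) × 0.37 = 5.911 m³/s
A₂ = 11.22 × 1.39 = 15.60 m²
V₂ = Q/A₂ = 5.911/15.60 = 0.3790 m/s

0.379 m/s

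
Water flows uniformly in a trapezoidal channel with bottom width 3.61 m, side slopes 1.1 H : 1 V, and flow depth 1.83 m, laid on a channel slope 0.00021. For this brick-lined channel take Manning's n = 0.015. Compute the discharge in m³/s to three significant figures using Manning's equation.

10.8 m³/s

A = (b + z·y)·y = (3.61 + 1.1×1.83)×1.83 = 10.29 m²
P = b + 2y√(1+z²) = 3.61 + 2×1.83×√(1+1.1²) = 9.051 m
R = A/P = 10.29/9.051 = 1.137 m
Q = (1/n)·A·R^(2/3)·S^(1/2) = (1/0.015) × 10.29 × 1.137^(2/3) × 0.00021^(1/2) = 10.83 m³/s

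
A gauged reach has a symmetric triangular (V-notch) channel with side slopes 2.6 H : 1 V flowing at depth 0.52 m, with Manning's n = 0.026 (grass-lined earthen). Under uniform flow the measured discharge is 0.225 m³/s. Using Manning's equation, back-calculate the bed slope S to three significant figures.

0.000457

A = z·y² = 2.6×0.52² = 0.7030 m²
P = 2y√(1+z²) = 2×0.52×√(1+2.6²) = 2.897 m
R = A/P = 0.7030/2.897 = 0.2427 m
S = (Q·n / (1·A·R^(2/3)))² = (0.225×0.026 / (1×0.7030×0.3891))² = 0.0004574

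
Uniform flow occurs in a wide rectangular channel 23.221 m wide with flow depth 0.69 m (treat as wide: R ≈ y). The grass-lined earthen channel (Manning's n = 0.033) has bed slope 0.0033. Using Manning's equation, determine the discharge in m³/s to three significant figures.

A = b·y = 23.221 × 0.69 = 16.02 m²
Wide channel: R ≈ y = 0.69 m
Q = (1/n)·A·R^(2/3)·S^(1/2) = (1/0.033) × 16.02 × 0.6900^(2/3) × 0.0033^(1/2) = 21.78 m³/s

21.8 m³/s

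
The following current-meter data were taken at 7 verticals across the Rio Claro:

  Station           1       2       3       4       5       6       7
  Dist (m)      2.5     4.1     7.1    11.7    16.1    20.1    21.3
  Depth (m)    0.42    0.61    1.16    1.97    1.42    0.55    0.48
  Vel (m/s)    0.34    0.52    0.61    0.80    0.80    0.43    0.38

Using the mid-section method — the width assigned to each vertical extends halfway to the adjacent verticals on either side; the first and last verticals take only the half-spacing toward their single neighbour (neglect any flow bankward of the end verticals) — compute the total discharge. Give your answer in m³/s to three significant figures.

w_1 = (4.1 − 2.5)/2 = 0.8 m; q_1 = 0.34 × 0.42 × 0.8 = 0.1142 m³/s
w_2 = (7.1 − 2.5)/2 = 2.3 m; q_2 = 0.52 × 0.61 × 2.3 = 0.7296 m³/s
w_3 = (11.7 − 4.1)/2 = 3.8 m; q_3 = 0.61 × 1.16 × 3.8 = 2.689 m³/s
w_4 = (16.1 − 7.1)/2 = 4.5 m; q_4 = 0.80 × 1.97 × 4.5 = 7.092 m³/s
w_5 = (20.1 − 11.7)/2 = 4.2 m; q_5 = 0.80 × 1.42 × 4.2 = 4.771 m³/s
w_6 = (21.3 − 16.1)/2 = 2.6 m; q_6 = 0.43 × 0.55 × 2.6 = 0.6149 m³/s
w_7 = (21.3 − 20.1)/2 = 0.6 m; q_7 = 0.38 × 0.48 × 0.6 = 0.1094 m³/s
Q = Σ qᵢ = 16.12 m³/s

16.1 m³/s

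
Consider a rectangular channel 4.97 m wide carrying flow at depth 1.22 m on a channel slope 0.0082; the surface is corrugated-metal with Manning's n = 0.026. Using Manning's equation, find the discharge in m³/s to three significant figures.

18.5 m³/s

A = b·y = 4.97 × 1.22 = 6.063 m²
P = b + 2y = 4.97 + 2×1.22 = 7.410 m
R = A/P = 6.063/7.410 = 0.8183 m
Q = (1/n)·A·R^(2/3)·S^(1/2) = (1/0.026) × 6.063 × 0.8183^(2/3) × 0.0082^(1/2) = 18.47 m³/s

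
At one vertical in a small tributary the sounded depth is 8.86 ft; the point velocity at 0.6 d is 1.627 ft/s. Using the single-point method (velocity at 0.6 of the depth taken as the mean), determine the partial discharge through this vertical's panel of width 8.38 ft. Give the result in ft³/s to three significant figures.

121 ft³/s

v̄ = v₀.₆ = 1.627 ft/s
q = v̄ × d × w = 1.627 × 8.86 × 8.38 = 120.8 ft³/s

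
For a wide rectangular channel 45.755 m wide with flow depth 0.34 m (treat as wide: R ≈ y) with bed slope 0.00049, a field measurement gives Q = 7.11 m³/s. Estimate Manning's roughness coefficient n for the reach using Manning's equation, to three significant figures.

0.0236

A = b·y = 45.755 × 0.34 = 15.56 m²
Wide channel: R ≈ y = 0.34 m
n = (1/Q)·A·R^(2/3)·S^(1/2) = (1/7.11) × 15.56 × 0.4871 × 0.02214 = 0.02359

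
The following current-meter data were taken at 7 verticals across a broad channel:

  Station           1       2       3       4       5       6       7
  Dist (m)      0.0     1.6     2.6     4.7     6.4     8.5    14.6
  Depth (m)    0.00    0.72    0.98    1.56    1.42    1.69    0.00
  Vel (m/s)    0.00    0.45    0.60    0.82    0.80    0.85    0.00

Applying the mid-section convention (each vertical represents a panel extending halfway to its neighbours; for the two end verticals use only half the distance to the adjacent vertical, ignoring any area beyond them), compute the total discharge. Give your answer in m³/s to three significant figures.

11.8 m³/s

w_2 = (2.6 − 0.0)/2 = 1.3 m; q_2 = 0.45 × 0.72 × 1.3 = 0.4212 m³/s
w_3 = (4.7 − 1.6)/2 = 1.55 m; q_3 = 0.60 × 0.98 × 1.55 = 0.9114 m³/s
w_4 = (6.4 − 2.6)/2 = 1.9 m; q_4 = 0.82 × 1.56 × 1.9 = 2.430 m³/s
w_5 = (8.5 − 4.7)/2 = 1.9 m; q_5 = 0.80 × 1.42 × 1.9 = 2.158 m³/s
w_6 = (14.6 − 6.4)/2 = 4.1 m; q_6 = 0.85 × 1.69 × 4.1 = 5.890 m³/s
Stations 1, 7 contribute zero (depth or velocity is 0).
Q = Σ qᵢ = 11.81 m³/s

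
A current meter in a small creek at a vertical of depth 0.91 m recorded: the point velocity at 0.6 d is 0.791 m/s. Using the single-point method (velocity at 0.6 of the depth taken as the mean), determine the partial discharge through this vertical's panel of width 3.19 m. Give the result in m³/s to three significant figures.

v̄ = v₀.₆ = 0.791 m/s
q = v̄ × d × w = 0.7910 × 0.91 × 3.19 = 2.296 m³/s

2.30 m³/s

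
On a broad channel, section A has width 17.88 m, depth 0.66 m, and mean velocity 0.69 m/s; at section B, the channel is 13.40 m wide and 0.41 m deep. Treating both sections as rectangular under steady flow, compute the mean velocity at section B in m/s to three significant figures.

Q = A₁V₁ = (17.88×0.66) × 0.69 = 8.143 m³/s
A₂ = 13.40 × 0.41 = 5.494 m²
V₂ = Q/A₂ = 8.143/5.494 = 1.482 m/s

1.48 m/s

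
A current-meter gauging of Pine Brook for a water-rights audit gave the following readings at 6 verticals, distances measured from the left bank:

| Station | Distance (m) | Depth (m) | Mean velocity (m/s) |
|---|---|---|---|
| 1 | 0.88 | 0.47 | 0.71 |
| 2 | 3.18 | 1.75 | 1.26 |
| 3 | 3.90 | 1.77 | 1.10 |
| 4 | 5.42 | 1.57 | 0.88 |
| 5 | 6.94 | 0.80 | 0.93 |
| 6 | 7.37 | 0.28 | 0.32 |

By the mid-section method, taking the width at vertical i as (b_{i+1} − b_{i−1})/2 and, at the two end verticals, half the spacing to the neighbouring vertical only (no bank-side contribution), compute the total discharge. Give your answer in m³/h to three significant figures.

w_1 = (3.18 − 0.88)/2 = 1.15 m; q_1 = 0.71 × 0.47 × 1.15 = 0.3838 m³/s
w_2 = (3.90 − 0.88)/2 = 1.51 m; q_2 = 1.26 × 1.75 × 1.51 = 3.330 m³/s
w_3 = (5.42 − 3.18)/2 = 1.12 m; q_3 = 1.10 × 1.77 × 1.12 = 2.181 m³/s
w_4 = (6.94 − 3.90)/2 = 1.52 m; q_4 = 0.88 × 1.57 × 1.52 = 2.100 m³/s
w_5 = (7.37 − 5.42)/2 = 0.975 m; q_5 = 0.93 × 0.80 × 0.975 = 0.7254 m³/s
w_6 = (7.37 − 6.94)/2 = 0.215 m; q_6 = 0.32 × 0.28 × 0.215 = 0.01926 m³/s
Q = Σ qᵢ = 8.739 m³/s
= 8.739 × 3600 = 31460 m³/h

31500 m³/h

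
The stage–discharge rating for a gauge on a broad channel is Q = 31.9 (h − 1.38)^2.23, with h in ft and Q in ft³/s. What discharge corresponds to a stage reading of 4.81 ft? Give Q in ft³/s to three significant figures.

498 ft³/s

Q = 31.9 × (4.81 − 1.38)^2.23 = 31.9 × 3.43^2.23 = 498.3 ft³/s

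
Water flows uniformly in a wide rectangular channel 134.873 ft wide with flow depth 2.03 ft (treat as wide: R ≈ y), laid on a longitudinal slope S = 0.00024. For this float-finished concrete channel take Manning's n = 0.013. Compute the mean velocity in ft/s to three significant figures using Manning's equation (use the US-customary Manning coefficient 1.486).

A = b·y = 134.873 × 2.03 = 273.8 ft²
Wide channel: R ≈ y = 2.03 ft
Q = (1.486/n)·A·R^(2/3)·S^(1/2) = (1.486/0.013) × 273.8 × 2.030^(2/3) × 0.00024^(1/2) = 777.3 ft³/s
V = Q/A = 777.3/273.8 = 2.839 ft/s

2.84 ft/s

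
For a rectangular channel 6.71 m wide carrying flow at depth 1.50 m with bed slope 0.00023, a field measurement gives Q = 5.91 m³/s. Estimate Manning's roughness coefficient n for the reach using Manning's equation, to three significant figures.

A = b·y = 6.71 × 1.50 = 10.07 m²
P = b + 2y = 6.71 + 2×1.50 = 9.710 m
R = A/P = 10.07/9.710 = 1.037 m
n = (1/Q)·A·R^(2/3)·S^(1/2) = (1/5.91) × 10.07 × 1.024 × 0.01517 = 0.02645

0.0265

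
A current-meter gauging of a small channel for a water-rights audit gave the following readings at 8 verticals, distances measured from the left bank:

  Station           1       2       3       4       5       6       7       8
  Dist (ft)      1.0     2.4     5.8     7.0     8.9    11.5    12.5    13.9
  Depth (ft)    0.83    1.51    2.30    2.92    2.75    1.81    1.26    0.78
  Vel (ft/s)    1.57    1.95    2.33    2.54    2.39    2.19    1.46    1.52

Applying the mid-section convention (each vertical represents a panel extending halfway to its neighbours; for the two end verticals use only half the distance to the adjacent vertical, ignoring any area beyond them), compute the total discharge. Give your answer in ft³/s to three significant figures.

w_1 = (2.4 − 1.0)/2 = 0.7 ft; q_1 = 1.57 × 0.83 × 0.7 = 0.9122 ft³/s
w_2 = (5.8 − 1.0)/2 = 2.4 ft; q_2 = 1.95 × 1.51 × 2.4 = 7.067 ft³/s
w_3 = (7.0 − 2.4)/2 = 2.3 ft; q_3 = 2.33 × 2.30 × 2.3 = 12.33 ft³/s
w_4 = (8.9 − 5.8)/2 = 1.55 ft; q_4 = 2.54 × 2.92 × 1.55 = 11.50 ft³/s
w_5 = (11.5 − 7.0)/2 = 2.25 ft; q_5 = 2.39 × 2.75 × 2.25 = 14.79 ft³/s
w_6 = (12.5 − 8.9)/2 = 1.8 ft; q_6 = 2.19 × 1.81 × 1.8 = 7.135 ft³/s
w_7 = (13.9 − 11.5)/2 = 1.2 ft; q_7 = 1.46 × 1.26 × 1.2 = 2.208 ft³/s
w_8 = (13.9 − 12.5)/2 = 0.7 ft; q_8 = 1.52 × 0.78 × 0.7 = 0.8299 ft³/s
Q = Σ qᵢ = 56.76 ft³/s

56.8 ft³/s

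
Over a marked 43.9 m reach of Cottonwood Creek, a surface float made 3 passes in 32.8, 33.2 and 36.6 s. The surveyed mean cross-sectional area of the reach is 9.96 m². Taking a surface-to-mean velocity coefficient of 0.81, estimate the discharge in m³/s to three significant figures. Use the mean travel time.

t̄ = (32.8 + 33.2 + 36.6) / 3 = 34.2 s
v_surface = L / t̄ = 43.9 / 34.2 = 1.284 m/s
v_mean = 0.81 × 1.284 = 1.040 m/s
Q = A × v_mean = 9.96 × 1.040 = 10.36 m³/s

10.4 m³/s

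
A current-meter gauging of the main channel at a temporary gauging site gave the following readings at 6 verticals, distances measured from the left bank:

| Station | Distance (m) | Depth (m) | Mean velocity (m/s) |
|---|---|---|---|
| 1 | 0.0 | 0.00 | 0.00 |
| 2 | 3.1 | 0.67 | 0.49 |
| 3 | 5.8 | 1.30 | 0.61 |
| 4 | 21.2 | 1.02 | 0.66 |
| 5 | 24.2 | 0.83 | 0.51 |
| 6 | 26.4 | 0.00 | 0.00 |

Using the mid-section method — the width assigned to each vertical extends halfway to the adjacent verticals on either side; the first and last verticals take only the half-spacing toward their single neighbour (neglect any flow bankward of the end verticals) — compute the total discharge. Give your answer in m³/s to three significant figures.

15.4 m³/s

w_2 = (5.8 − 0.0)/2 = 2.9 m; q_2 = 0.49 × 0.67 × 2.9 = 0.9521 m³/s
w_3 = (21.2 − 3.1)/2 = 9.05 m; q_3 = 0.61 × 1.30 × 9.05 = 7.177 m³/s
w_4 = (24.2 − 5.8)/2 = 9.2 m; q_4 = 0.66 × 1.02 × 9.2 = 6.193 m³/s
w_5 = (26.4 − 21.2)/2 = 2.6 m; q_5 = 0.51 × 0.83 × 2.6 = 1.101 m³/s
Stations 1, 6 contribute zero (depth or velocity is 0).
Q = Σ qᵢ = 15.42 m³/s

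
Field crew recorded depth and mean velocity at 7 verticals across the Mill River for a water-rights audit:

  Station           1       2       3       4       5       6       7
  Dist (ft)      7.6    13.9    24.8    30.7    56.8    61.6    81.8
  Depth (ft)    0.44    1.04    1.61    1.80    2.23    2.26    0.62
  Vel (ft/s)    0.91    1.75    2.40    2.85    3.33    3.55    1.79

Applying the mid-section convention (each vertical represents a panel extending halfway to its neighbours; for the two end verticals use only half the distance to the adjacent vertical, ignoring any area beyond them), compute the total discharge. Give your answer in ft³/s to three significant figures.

w_1 = (13.9 − 7.6)/2 = 3.15 ft; q_1 = 0.91 × 0.44 × 3.15 = 1.261 ft³/s
w_2 = (24.8 − 7.6)/2 = 8.6 ft; q_2 = 1.75 × 1.04 × 8.6 = 15.65 ft³/s
w_3 = (30.7 − 13.9)/2 = 8.4 ft; q_3 = 2.40 × 1.61 × 8.4 = 32.46 ft³/s
w_4 = (56.8 − 24.8)/2 = 16 ft; q_4 = 2.85 × 1.80 × 16 = 82.08 ft³/s
w_5 = (61.6 − 30.7)/2 = 15.45 ft; q_5 = 3.33 × 2.23 × 15.45 = 114.7 ft³/s
w_6 = (81.8 − 56.8)/2 = 12.5 ft; q_6 = 3.55 × 2.26 × 12.5 = 100.3 ft³/s
w_7 = (81.8 − 61.6)/2 = 10.1 ft; q_7 = 1.79 × 0.62 × 10.1 = 11.21 ft³/s
Q = Σ qᵢ = 357.7 ft³/s

358 ft³/s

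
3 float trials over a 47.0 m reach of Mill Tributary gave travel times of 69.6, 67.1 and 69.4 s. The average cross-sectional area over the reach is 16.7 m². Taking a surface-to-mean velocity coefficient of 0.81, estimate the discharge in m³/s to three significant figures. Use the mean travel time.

9.25 m³/s

t̄ = (69.6 + 67.1 + 69.4) / 3 = 68.7 s
v_surface = L / t̄ = 47.0 / 68.7 = 0.6841 m/s
v_mean = 0.81 × 0.6841 = 0.5541 m/s
Q = A × v_mean = 16.7 × 0.5541 = 9.254 m³/s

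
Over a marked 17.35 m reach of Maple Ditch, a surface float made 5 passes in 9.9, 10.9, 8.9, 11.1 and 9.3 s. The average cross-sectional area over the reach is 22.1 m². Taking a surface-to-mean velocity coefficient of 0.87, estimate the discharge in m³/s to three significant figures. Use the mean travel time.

33.3 m³/s

t̄ = (9.9 + 10.9 + 8.9 + 11.1 + 9.3) / 5 = 10.02 s
v_surface = L / t̄ = 17.35 / 10.02 = 1.732 m/s
v_mean = 0.87 × 1.732 = 1.506 m/s
Q = A × v_mean = 22.1 × 1.506 = 33.29 m³/s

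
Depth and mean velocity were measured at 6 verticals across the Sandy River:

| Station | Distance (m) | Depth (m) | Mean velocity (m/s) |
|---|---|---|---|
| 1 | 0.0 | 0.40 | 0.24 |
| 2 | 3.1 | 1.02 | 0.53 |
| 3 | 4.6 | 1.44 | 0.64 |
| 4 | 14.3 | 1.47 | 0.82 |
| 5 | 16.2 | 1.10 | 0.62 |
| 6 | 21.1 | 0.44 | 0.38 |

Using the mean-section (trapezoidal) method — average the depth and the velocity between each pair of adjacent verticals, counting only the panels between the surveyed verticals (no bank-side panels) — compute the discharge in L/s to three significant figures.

Panel 1-2: Δb = 3.1 m, d̄ = (0.40+1.02)/2 = 0.71, v̄ = (0.24+0.53)/2 = 0.385 → q = 3.1×0.71×0.385 = 0.8474 m³/s
Panel 2-3: Δb = 1.5 m, d̄ = (1.02+1.44)/2 = 1.23, v̄ = (0.53+0.64)/2 = 0.585 → q = 1.5×1.23×0.585 = 1.079 m³/s
Panel 3-4: Δb = 9.7 m, d̄ = (1.44+1.47)/2 = 1.455, v̄ = (0.64+0.82)/2 = 0.73 → q = 9.7×1.455×0.73 = 10.30 m³/s
Panel 4-5: Δb = 1.9 m, d̄ = (1.47+1.10)/2 = 1.285, v̄ = (0.82+0.62)/2 = 0.72 → q = 1.9×1.285×0.72 = 1.758 m³/s
Panel 5-6: Δb = 4.9 m, d̄ = (1.10+0.44)/2 = 0.77, v̄ = (0.62+0.38)/2 = 0.5 → q = 4.9×0.77×0.5 = 1.887 m³/s
Q = Σ q = 15.87 m³/s
= 15.87 × 1000 = 15870 L/s

15900 L/s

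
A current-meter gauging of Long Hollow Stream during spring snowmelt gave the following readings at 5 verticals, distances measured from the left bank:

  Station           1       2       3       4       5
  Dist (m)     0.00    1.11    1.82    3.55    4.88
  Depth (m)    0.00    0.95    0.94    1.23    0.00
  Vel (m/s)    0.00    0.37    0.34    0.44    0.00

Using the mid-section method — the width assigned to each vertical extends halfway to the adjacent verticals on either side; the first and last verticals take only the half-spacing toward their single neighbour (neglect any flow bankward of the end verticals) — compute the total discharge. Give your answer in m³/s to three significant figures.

1.54 m³/s

w_2 = (1.82 − 0.00)/2 = 0.91 m; q_2 = 0.37 × 0.95 × 0.91 = 0.3199 m³/s
w_3 = (3.55 − 1.11)/2 = 1.22 m; q_3 = 0.34 × 0.94 × 1.22 = 0.3899 m³/s
w_4 = (4.88 − 1.82)/2 = 1.53 m; q_4 = 0.44 × 1.23 × 1.53 = 0.8280 m³/s
Stations 1, 5 contribute zero (depth or velocity is 0).
Q = Σ qᵢ = 1.538 m³/s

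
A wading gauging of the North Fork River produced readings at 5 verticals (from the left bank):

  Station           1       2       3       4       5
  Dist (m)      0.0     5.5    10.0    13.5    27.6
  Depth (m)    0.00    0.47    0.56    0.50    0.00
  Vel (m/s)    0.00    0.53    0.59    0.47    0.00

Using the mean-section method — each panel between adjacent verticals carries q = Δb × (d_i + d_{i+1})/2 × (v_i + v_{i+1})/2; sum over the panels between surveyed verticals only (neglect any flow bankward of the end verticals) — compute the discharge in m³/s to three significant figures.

Panel 1-2: Δb = 5.5 m, d̄ = (0.00+0.47)/2 = 0.235, v̄ = (0.00+0.53)/2 = 0.265 → q = 5.5×0.235×0.265 = 0.3425 m³/s
Panel 2-3: Δb = 4.5 m, d̄ = (0.47+0.56)/2 = 0.515, v̄ = (0.53+0.59)/2 = 0.56 → q = 4.5×0.515×0.56 = 1.298 m³/s
Panel 3-4: Δb = 3.5 m, d̄ = (0.56+0.50)/2 = 0.53, v̄ = (0.59+0.47)/2 = 0.53 → q = 3.5×0.53×0.53 = 0.9832 m³/s
Panel 4-5: Δb = 14.1 m, d̄ = (0.50+0.00)/2 = 0.25, v̄ = (0.47+0.00)/2 = 0.235 → q = 14.1×0.25×0.235 = 0.8284 m³/s
Q = Σ q = 3.452 m³/s

3.45 m³/s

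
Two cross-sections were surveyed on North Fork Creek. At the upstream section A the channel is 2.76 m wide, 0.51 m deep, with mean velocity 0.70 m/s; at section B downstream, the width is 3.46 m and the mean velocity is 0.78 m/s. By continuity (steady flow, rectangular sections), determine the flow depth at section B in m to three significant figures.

Q = A₁V₁ = (2.76×0.51) × 0.70 = 0.9853 m³/s
d₂ = Q/(b₂ V₂) = 0.9853/(3.46×0.78) = 0.3651 m

0.365 m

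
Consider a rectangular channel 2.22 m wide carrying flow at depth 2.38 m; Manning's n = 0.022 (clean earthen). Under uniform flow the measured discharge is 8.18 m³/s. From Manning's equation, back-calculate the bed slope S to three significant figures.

A = b·y = 2.22 × 2.38 = 5.284 m²
P = b + 2y = 2.22 + 2×2.38 = 6.980 m
R = A/P = 5.284/6.980 = 0.7570 m
S = (Q·n / (1·A·R^(2/3)))² = (8.18×0.022 / (1×5.284×0.8306))² = 0.001682

0.00168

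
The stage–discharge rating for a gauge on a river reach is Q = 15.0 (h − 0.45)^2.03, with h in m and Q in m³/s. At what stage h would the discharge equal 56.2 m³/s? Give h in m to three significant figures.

2.37 m

h − h₀ = (Q/C)^(1/b) = (56.2/15.0)^(1/2.03) = 1.917 m
h = 0.45 + 1.917 = 2.367 m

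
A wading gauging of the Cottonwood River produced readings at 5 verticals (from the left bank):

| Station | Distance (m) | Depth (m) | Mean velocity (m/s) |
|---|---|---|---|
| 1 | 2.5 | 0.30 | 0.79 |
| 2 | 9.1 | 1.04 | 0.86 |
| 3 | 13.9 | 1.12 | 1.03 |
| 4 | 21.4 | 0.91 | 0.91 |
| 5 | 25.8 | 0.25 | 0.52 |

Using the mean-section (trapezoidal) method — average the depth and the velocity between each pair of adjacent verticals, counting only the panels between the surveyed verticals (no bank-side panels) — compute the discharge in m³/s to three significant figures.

17.8 m³/s

Panel 1-2: Δb = 6.6 m, d̄ = (0.30+1.04)/2 = 0.67, v̄ = (0.79+0.86)/2 = 0.825 → q = 6.6×0.67×0.825 = 3.648 m³/s
Panel 2-3: Δb = 4.8 m, d̄ = (1.04+1.12)/2 = 1.08, v̄ = (0.86+1.03)/2 = 0.945 → q = 4.8×1.08×0.945 = 4.899 m³/s
Panel 3-4: Δb = 7.5 m, d̄ = (1.12+0.91)/2 = 1.015, v̄ = (1.03+0.91)/2 = 0.97 → q = 7.5×1.015×0.97 = 7.384 m³/s
Panel 4-5: Δb = 4.4 m, d̄ = (0.91+0.25)/2 = 0.58, v̄ = (0.91+0.52)/2 = 0.715 → q = 4.4×0.58×0.715 = 1.825 m³/s
Q = Σ q = 17.76 m³/s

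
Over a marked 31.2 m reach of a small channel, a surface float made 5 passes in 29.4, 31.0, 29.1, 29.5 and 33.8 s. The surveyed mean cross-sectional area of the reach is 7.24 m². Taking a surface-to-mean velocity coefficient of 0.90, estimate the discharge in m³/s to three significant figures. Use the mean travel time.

t̄ = (29.4 + 31.0 + 29.1 + 29.5 + 33.8) / 5 = 30.56 s
v_surface = L / t̄ = 31.2 / 30.56 = 1.021 m/s
v_mean = 0.90 × 1.021 = 0.9188 m/s
Q = A × v_mean = 7.24 × 0.9188 = 6.652 m³/s

6.65 m³/s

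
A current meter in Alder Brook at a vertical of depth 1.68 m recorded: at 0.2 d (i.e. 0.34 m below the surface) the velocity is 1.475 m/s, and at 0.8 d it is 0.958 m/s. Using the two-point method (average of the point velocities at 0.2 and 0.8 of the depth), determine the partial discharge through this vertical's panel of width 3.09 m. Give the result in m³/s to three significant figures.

6.32 m³/s

v̄ = (1.475 + 0.958) / 2 = 1.217 m/s
q = v̄ × d × w = 1.217 × 1.68 × 3.09 = 6.315 m³/s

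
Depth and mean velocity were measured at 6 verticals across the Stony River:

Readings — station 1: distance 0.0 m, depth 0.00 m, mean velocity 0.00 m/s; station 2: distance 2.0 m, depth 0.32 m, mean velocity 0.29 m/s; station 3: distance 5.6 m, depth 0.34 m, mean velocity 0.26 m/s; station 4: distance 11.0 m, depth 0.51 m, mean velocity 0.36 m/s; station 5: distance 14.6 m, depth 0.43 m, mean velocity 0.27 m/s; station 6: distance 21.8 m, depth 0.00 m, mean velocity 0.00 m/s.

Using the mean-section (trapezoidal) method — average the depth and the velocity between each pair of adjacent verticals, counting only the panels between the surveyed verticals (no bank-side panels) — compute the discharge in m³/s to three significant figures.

1.83 m³/s

Panel 1-2: Δb = 2 m, d̄ = (0.00+0.32)/2 = 0.16, v̄ = (0.00+0.29)/2 = 0.145 → q = 2×0.16×0.145 = 0.04640 m³/s
Panel 2-3: Δb = 3.6 m, d̄ = (0.32+0.34)/2 = 0.33, v̄ = (0.29+0.26)/2 = 0.275 → q = 3.6×0.33×0.275 = 0.3267 m³/s
Panel 3-4: Δb = 5.4 m, d̄ = (0.34+0.51)/2 = 0.425, v̄ = (0.26+0.36)/2 = 0.31 → q = 5.4×0.425×0.31 = 0.7115 m³/s
Panel 4-5: Δb = 3.6 m, d̄ = (0.51+0.43)/2 = 0.47, v̄ = (0.36+0.27)/2 = 0.315 → q = 3.6×0.47×0.315 = 0.5330 m³/s
Panel 5-6: Δb = 7.2 m, d̄ = (0.43+0.00)/2 = 0.215, v̄ = (0.27+0.00)/2 = 0.135 → q = 7.2×0.215×0.135 = 0.2090 m³/s
Q = Σ q = 1.827 m³/s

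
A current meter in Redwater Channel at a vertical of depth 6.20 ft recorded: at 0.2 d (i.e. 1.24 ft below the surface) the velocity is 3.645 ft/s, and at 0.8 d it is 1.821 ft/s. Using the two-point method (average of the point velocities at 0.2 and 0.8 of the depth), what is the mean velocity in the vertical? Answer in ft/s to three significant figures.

2.73 ft/s

v̄ = (3.645 + 1.821) / 2 = 2.733 ft/s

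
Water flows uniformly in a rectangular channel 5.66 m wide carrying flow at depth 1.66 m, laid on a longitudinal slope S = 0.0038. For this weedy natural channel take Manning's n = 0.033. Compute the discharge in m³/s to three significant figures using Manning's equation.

A = b·y = 5.66 × 1.66 = 9.396 m²
P = b + 2y = 5.66 + 2×1.66 = 8.980 m
R = A/P = 9.396/8.980 = 1.046 m
Q = (1/n)·A·R^(2/3)·S^(1/2) = (1/0.033) × 9.396 × 1.046^(2/3) × 0.0038^(1/2) = 18.09 m³/s

18.1 m³/s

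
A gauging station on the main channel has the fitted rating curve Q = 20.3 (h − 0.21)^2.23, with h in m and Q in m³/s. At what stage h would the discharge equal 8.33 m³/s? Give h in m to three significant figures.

h − h₀ = (Q/C)^(1/b) = (8.33/20.3)^(1/2.23) = 0.6707 m
h = 0.21 + 0.6707 = 0.8807 m

0.881 m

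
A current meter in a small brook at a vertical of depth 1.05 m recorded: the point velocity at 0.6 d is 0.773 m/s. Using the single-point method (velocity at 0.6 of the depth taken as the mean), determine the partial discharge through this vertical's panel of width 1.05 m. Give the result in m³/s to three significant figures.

v̄ = v₀.₆ = 0.773 m/s
q = v̄ × d × w = 0.7730 × 1.05 × 1.05 = 0.8522 m³/s

0.852 m³/s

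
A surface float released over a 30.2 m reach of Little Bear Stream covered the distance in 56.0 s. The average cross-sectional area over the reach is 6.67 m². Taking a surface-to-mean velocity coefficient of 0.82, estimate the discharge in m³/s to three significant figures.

2.95 m³/s

v_surface = L / t̄ = 30.2 / 56 = 0.5393 m/s
v_mean = 0.82 × 0.5393 = 0.4422 m/s
Q = A × v_mean = 6.67 × 0.4422 = 2.950 m³/s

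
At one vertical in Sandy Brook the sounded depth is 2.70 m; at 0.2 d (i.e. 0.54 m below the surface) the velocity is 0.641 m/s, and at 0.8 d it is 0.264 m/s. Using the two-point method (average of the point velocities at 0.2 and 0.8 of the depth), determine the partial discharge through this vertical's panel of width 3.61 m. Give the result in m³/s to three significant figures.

4.41 m³/s

v̄ = (0.641 + 0.264) / 2 = 0.4525 m/s
q = v̄ × d × w = 0.4525 × 2.70 × 3.61 = 4.411 m³/s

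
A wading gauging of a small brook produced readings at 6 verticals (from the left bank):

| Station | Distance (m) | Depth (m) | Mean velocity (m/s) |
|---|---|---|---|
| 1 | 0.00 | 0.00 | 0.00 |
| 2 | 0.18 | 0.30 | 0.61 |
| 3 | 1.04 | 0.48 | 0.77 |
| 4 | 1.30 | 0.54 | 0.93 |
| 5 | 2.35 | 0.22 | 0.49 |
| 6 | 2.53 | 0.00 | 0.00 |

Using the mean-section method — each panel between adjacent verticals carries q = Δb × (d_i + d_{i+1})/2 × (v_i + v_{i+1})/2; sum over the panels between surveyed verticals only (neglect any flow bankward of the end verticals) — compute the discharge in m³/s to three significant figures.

0.641 m³/s

Panel 1-2: Δb = 0.18 m, d̄ = (0.00+0.30)/2 = 0.15, v̄ = (0.00+0.61)/2 = 0.305 → q = 0.18×0.15×0.305 = 0.008235 m³/s
Panel 2-3: Δb = 0.86 m, d̄ = (0.30+0.48)/2 = 0.39, v̄ = (0.61+0.77)/2 = 0.69 → q = 0.86×0.39×0.69 = 0.2314 m³/s
Panel 3-4: Δb = 0.26 m, d̄ = (0.48+0.54)/2 = 0.51, v̄ = (0.77+0.93)/2 = 0.85 → q = 0.26×0.51×0.85 = 0.1127 m³/s
Panel 4-5: Δb = 1.05 m, d̄ = (0.54+0.22)/2 = 0.38, v̄ = (0.93+0.49)/2 = 0.71 → q = 1.05×0.38×0.71 = 0.2833 m³/s
Panel 5-6: Δb = 0.18 m, d̄ = (0.22+0.00)/2 = 0.11, v̄ = (0.49+0.00)/2 = 0.245 → q = 0.18×0.11×0.245 = 0.004851 m³/s
Q = Σ q = 0.6405 m³/s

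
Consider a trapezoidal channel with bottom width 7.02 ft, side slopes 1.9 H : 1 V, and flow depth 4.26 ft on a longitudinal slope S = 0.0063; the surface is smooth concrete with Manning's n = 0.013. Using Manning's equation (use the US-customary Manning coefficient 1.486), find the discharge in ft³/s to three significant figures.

A = (b + z·y)·y = (7.02 + 1.9×4.26)×4.26 = 64.39 ft²
P = b + 2y√(1+z²) = 7.02 + 2×4.26×√(1+1.9²) = 25.31 ft
R = A/P = 64.39/25.31 = 2.544 ft
Q = (1.486/n)·A·R^(2/3)·S^(1/2) = (1.486/0.013) × 64.39 × 2.544^(2/3) × 0.0063^(1/2) = 1089 ft³/s

1090 ft³/s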